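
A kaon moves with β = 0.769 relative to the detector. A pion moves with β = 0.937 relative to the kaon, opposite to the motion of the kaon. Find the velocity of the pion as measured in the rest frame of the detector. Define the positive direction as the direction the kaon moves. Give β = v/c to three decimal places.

With v = 0.769 and u' = -0.937 (in units of c),
u = (u' + v)/(1 + u'v/c²):
u = (-0.937 + 0.769) / (1 + (-0.937)·0.769) = -0.1680/0.2794 = -0.6012

β = -0.601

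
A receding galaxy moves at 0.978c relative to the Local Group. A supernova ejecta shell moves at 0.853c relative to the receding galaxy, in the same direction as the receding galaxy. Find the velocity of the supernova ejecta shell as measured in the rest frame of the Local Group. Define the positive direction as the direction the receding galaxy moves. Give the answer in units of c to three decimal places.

0.998c

With v = 0.978 and u' = 0.853 (in units of c),
u = (u' + v)/(1 + u'v/c²):
u = (0.853 + 0.978) / (1 + 0.853·0.978) = 1.8310/1.8342 = 0.9982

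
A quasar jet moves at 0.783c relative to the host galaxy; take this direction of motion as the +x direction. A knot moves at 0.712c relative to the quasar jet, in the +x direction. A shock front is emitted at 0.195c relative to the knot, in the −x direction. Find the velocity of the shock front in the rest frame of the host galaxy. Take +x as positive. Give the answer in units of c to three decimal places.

+0.941c

Apply u = (u' + v)/(1 + u'v/c²) successively, working outward toward the host galaxy.
Start: velocity of the quasar jet relative to the host galaxy = 0.7830c.
Compose with the knot (u' = 0.712 in the quasar jet frame): u_1 = (0.712 + 0.783) / (1 + 0.712·0.783) = 1.4950/1.5575 = 0.9599.
Compose with the shock front (u' = -0.195 in the knot frame): u_2 = (-0.195 + 0.960) / (1 + (-0.195)·0.960) = 0.7649/0.8128 = 0.9410.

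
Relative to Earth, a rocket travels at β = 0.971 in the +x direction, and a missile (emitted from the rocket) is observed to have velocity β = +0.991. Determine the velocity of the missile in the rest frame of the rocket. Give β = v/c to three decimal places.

β = +0.530

Invert the composition law: u' = (u − v)/(1 − uv/c²).
u' = (0.991 − 0.971) / (1 − (0.991)(0.971)) = 0.0200/0.0377 = 0.5300.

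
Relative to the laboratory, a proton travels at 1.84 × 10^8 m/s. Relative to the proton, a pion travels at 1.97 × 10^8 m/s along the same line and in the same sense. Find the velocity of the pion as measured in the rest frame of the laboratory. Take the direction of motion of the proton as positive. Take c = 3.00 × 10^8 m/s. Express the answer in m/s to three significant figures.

In units of c (dividing by 3.00 × 10^8 m/s): v = 0.613, u' = 0.657.
u = (u' + v)/(1 + u'v/c²):
u = (0.657 + 0.613) / (1 + 0.657·0.613) = 1.2700/1.4028 = 0.9054
Converting back: u = 0.9054 × 3.00 × 10^8 m/s.

2.72 × 10^8 m/s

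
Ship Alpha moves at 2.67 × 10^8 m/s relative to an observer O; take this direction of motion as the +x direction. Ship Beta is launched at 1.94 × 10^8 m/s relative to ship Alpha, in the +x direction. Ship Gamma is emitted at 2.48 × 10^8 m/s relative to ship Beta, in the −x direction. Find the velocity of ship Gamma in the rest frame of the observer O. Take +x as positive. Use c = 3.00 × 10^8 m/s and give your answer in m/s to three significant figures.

+2.30 × 10^8 m/s

Apply u = (u' + v)/(1 + u'v/c²) successively, working outward toward the observer O.
(Dividing each given speed by c = 3.00 × 10^8 m/s to work in units of c.)
Start: velocity of ship Alpha relative to the observer O = 0.8900c.
Compose with ship Beta (u' = 0.647 in ship Alpha frame): u_1 = (0.647 + 0.890) / (1 + 0.647·0.890) = 1.5367/1.5755 = 0.9753.
Compose with ship Gamma (u' = -0.827 in ship Beta frame): u_2 = (-0.827 + 0.975) / (1 + (-0.827)·0.975) = 0.1487/0.1937 = 0.7674.
So u = 0.7674 × 3.00 × 10^8 m/s.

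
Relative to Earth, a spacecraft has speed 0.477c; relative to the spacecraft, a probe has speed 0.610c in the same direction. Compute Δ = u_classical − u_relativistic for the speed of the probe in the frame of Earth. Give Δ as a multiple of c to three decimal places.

Δ = 0.245c

Galilean: u_cl = 0.610 + 0.477 = 1.0870.
Relativistic: u_rel = (0.610 + 0.477) / (1 + 0.610·0.477) = 1.0870/1.2910 = 0.8420.
Δ = 1.0870 − 0.8420 = 0.2450.
(The classical prediction exceeds c; the relativistic result does not.)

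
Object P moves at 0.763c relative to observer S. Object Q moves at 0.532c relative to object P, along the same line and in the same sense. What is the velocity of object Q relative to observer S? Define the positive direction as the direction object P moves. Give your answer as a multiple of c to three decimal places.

With v = 0.763 and u' = 0.532 (in units of c),
u = (u' + v)/(1 + u'v/c²):
u = (0.532 + 0.763) / (1 + 0.532·0.763) = 1.2950/1.4059 = 0.9211
(Galilean addition would give +1.295c, exceeding c.)

0.921c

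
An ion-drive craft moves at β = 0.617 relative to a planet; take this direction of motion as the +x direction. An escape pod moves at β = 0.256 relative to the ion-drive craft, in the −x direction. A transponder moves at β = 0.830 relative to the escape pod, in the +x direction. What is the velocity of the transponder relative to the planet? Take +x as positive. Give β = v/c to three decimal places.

Apply u = (u' + v)/(1 + u'v/c²) successively, working outward toward the planet.
Start: velocity of the ion-drive craft relative to the planet = 0.6170c.
Compose with the escape pod (u' = -0.256 in the ion-drive craft frame): u_1 = (-0.256 + 0.617) / (1 + (-0.256)·0.617) = 0.3610/0.8420 = 0.4287.
Compose with the transponder (u' = 0.830 in the escape pod frame): u_2 = (0.830 + 0.429) / (1 + 0.830·0.429) = 1.2587/1.3558 = 0.9284.

β = +0.928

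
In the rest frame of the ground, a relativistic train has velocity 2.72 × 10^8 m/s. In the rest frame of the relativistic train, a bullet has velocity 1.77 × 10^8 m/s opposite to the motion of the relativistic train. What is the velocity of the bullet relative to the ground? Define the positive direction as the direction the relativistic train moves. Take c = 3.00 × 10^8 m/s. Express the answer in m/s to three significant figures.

+2.04 × 10^8 m/s

In units of c (dividing by 3.00 × 10^8 m/s): v = 0.907, u' = -0.590.
u = (u' + v)/(1 + u'v/c²):
u = (-0.590 + 0.907) / (1 + (-0.590)·0.907) = 0.3167/0.4651 = 0.6809
Converting back: u = 0.6809 × 3.00 × 10^8 m/s.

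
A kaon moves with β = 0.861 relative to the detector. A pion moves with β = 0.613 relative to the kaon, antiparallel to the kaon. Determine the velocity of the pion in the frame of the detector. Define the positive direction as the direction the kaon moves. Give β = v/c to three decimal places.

With v = 0.861 and u' = -0.613 (in units of c),
u = (u' + v)/(1 + u'v/c²):
u = (-0.613 + 0.861) / (1 + (-0.613)·0.861) = 0.2480/0.4722 = 0.5252
(Galilean addition would give +0.248c.)

β = +0.525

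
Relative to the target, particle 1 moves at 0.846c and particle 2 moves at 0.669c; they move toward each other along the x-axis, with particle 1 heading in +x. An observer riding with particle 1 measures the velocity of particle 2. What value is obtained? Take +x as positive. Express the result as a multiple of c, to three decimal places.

-0.967c

β_A = 0.846, β_B = -0.669.
Transform to A's frame with the inverse velocity-addition law: u' = (u − v)/(1 − uv/c²), taking u = β_B and v = β_A.
u' = (-0.669 − 0.846) / (1 − (0.846)(-0.669)) = -1.5150/1.5660 = -0.9674.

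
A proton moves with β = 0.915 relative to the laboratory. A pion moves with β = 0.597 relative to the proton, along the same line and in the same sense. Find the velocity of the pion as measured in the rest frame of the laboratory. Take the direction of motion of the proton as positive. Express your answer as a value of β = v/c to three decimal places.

With v = 0.915 and u' = 0.597 (in units of c),
u = (u' + v)/(1 + u'v/c²):
u = (0.597 + 0.915) / (1 + 0.597·0.915) = 1.5120/1.5463 = 0.9778
(Galilean addition would give +1.512c, exceeding c.)

β = 0.978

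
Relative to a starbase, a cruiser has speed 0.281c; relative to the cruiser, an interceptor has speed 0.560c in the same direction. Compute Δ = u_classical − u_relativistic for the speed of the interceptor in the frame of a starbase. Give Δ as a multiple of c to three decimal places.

Galilean: u_cl = 0.560 + 0.281 = 0.8410.
Relativistic: u_rel = (0.560 + 0.281) / (1 + 0.560·0.281) = 0.8410/1.1574 = 0.7267.
Δ = 0.8410 − 0.7267 = 0.1143.

Δ = 0.114c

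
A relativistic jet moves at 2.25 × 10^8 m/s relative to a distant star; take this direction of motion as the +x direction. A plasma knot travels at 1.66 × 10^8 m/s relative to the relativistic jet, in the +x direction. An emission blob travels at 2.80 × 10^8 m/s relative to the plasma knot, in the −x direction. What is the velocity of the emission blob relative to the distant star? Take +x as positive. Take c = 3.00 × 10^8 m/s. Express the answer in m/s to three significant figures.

Apply u = (u' + v)/(1 + u'v/c²) successively, working outward toward the distant star.
(Dividing each given speed by c = 3.00 × 10^8 m/s to work in units of c.)
Start: velocity of the relativistic jet relative to the distant star = 0.7500c.
Compose with the plasma knot (u' = 0.553 in the relativistic jet frame): u_1 = (0.553 + 0.750) / (1 + 0.553·0.750) = 1.3033/1.4150 = 0.9211.
Compose with the emission blob (u' = -0.933 in the plasma knot frame): u_2 = (-0.933 + 0.921) / (1 + (-0.933)·0.921) = -0.0122/0.1403 = -0.0873.
So u = -0.0873 × 3.00 × 10^8 m/s.

-2.62 × 10^7 m/s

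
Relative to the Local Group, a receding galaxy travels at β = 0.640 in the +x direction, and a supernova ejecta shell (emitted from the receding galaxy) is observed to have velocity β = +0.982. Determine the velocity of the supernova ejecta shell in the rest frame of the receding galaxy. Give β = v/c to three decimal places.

β = +0.921

Invert the composition law: u' = (u − v)/(1 − uv/c²).
u' = (0.982 − 0.640) / (1 − (0.982)(0.640)) = 0.3420/0.3715 = 0.9205.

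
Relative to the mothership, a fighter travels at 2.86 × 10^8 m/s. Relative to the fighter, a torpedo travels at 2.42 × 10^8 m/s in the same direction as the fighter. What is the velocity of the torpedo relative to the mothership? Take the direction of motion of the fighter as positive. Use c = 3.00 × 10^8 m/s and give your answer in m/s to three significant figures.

2.98 × 10^8 m/s

In units of c (dividing by 3.00 × 10^8 m/s): v = 0.953, u' = 0.807.
u = (u' + v)/(1 + u'v/c²):
u = (0.807 + 0.953) / (1 + 0.807·0.953) = 1.7600/1.7690 = 0.9949
Converting back: u = 0.9949 × 3.00 × 10^8 m/s.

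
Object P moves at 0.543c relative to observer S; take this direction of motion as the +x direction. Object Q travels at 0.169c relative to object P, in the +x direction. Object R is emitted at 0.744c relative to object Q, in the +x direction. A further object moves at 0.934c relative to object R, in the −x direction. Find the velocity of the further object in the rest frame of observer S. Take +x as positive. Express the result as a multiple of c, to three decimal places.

Apply u = (u' + v)/(1 + u'v/c²) successively, working outward toward observer S.
Start: velocity of object P relative to observer S = 0.5430c.
Compose with object Q (u' = 0.169 in object P frame): u_1 = (0.169 + 0.543) / (1 + 0.169·0.543) = 0.7120/1.0918 = 0.6522.
Compose with object R (u' = 0.744 in object Q frame): u_2 = (0.744 + 0.652) / (1 + 0.744·0.652) = 1.3962/1.4852 = 0.9400.
Compose with the further object (u' = -0.934 in object R frame): u_3 = (-0.934 + 0.940) / (1 + (-0.934)·0.940) = 0.0060/0.1220 = 0.0495.

+0.050c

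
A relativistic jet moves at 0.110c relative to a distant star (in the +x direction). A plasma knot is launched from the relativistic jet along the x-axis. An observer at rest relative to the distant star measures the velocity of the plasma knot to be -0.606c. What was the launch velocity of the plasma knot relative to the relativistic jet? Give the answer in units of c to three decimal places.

-0.671c

Invert the composition law: u' = (u − v)/(1 − uv/c²).
u' = (-0.606 − 0.110) / (1 − (-0.606)(0.110)) = -0.7160/1.0667 = -0.6713.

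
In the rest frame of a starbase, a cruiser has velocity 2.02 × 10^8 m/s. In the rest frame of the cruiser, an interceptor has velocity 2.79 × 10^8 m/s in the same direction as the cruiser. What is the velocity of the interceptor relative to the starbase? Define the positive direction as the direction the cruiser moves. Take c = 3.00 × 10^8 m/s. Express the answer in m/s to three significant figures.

In units of c (dividing by 3.00 × 10^8 m/s): v = 0.673, u' = 0.930.
u = (u' + v)/(1 + u'v/c²):
u = (0.930 + 0.673) / (1 + 0.930·0.673) = 1.6033/1.6262 = 0.9859
(Galilean addition would give +1.603c, exceeding c.)
Converting back: u = 0.9859 × 3.00 × 10^8 m/s.

2.96 × 10^8 m/s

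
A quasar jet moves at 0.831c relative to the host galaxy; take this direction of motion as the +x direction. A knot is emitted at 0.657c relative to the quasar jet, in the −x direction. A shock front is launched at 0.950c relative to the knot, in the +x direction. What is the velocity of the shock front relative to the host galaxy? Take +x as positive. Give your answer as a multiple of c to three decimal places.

Apply u = (u' + v)/(1 + u'v/c²) successively, working outward toward the host galaxy.
Start: velocity of the quasar jet relative to the host galaxy = 0.8310c.
Compose with the knot (u' = -0.657 in the quasar jet frame): u_1 = (-0.657 + 0.831) / (1 + (-0.657)·0.831) = 0.1740/0.4540 = 0.3832.
Compose with the shock front (u' = 0.950 in the knot frame): u_2 = (0.950 + 0.383) / (1 + 0.950·0.383) = 1.3332/1.3641 = 0.9774.

+0.977c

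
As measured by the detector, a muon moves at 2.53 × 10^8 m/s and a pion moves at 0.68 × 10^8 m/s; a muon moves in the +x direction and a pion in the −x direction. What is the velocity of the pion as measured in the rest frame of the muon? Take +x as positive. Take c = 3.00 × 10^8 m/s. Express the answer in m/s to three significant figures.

-2.69 × 10^8 m/s

β_A = 0.843, β_B = -0.227 (dividing each by c = 3.00 × 10^8 m/s).
Transform to A's frame with the inverse velocity-addition law: u' = (u − v)/(1 − uv/c²), taking u = β_B and v = β_A.
u' = (-0.227 − 0.843) / (1 − (0.843)(-0.227)) = -1.0700/1.1912 = -0.8983.
u' = -0.8983 × 3.00 × 10^8 m/s.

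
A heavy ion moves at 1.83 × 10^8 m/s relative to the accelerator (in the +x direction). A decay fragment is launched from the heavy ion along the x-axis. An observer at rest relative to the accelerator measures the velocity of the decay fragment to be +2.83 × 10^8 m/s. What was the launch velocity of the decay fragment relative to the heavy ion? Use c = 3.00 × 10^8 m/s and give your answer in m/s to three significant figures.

v = 0.610c, u = 0.943c.
Invert the composition law: u' = (u − v)/(1 − uv/c²).
u' = (0.943 − 0.610) / (1 − (0.943)(0.610)) = 0.3333/0.4246 = 0.7851.
u' = 0.7851 × 3.00 × 10^8 m/s.

+2.36 × 10^8 m/s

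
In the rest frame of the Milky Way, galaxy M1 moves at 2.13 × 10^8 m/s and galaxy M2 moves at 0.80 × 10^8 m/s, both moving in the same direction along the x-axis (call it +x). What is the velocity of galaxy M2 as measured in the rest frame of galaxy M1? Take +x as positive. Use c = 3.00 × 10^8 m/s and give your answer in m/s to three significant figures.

-1.64 × 10^8 m/s

β_A = 0.710, β_B = 0.267 (dividing each by c = 3.00 × 10^8 m/s).
Transform to A's frame with the inverse velocity-addition law: u' = (u − v)/(1 − uv/c²), taking u = β_B and v = β_A.
u' = (0.267 − 0.710) / (1 − (0.710)(0.267)) = -0.4433/0.8107 = -0.5469.
u' = -0.5469 × 3.00 × 10^8 m/s.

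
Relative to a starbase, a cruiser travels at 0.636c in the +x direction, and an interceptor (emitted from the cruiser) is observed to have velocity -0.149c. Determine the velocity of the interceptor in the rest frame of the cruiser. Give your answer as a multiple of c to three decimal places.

-0.717c

Invert the composition law: u' = (u − v)/(1 − uv/c²).
u' = (-0.149 − 0.636) / (1 − (-0.149)(0.636)) = -0.7850/1.0948 = -0.7170.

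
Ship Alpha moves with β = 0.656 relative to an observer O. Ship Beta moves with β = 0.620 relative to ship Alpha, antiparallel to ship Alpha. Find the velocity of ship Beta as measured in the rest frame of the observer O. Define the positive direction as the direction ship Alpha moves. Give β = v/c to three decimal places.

β = +0.061

With v = 0.656 and u' = -0.620 (in units of c),
u = (u' + v)/(1 + u'v/c²):
u = (-0.620 + 0.656) / (1 + (-0.620)·0.656) = 0.0360/0.5933 = 0.0607
(Galilean addition would give +0.036c.)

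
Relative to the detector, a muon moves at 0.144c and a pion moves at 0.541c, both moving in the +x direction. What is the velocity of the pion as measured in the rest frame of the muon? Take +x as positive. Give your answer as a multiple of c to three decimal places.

+0.431c

β_A = 0.144, β_B = 0.541.
Transform to A's frame with the inverse velocity-addition law: u' = (u − v)/(1 − uv/c²), taking u = β_B and v = β_A.
u' = (0.541 − 0.144) / (1 − (0.144)(0.541)) = 0.3970/0.9221 = 0.4305.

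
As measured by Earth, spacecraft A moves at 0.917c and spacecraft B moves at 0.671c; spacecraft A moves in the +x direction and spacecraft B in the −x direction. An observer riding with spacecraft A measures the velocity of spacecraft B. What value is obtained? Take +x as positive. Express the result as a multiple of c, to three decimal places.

β_A = 0.917, β_B = -0.671.
Transform to A's frame with the inverse velocity-addition law: u' = (u − v)/(1 − uv/c²), taking u = β_B and v = β_A.
u' = (-0.671 − 0.917) / (1 − (0.917)(-0.671)) = -1.5880/1.6153 = -0.9831.

-0.983c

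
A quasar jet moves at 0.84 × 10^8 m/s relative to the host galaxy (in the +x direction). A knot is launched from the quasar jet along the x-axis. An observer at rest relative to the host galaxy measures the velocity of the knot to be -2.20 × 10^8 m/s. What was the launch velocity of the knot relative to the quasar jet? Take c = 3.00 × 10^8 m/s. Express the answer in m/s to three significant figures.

-2.52 × 10^8 m/s

v = 0.280c, u = -0.733c.
Invert the composition law: u' = (u − v)/(1 − uv/c²).
u' = (-0.733 − 0.280) / (1 − (-0.733)(0.280)) = -1.0133/1.2053 = -0.8407.
u' = -0.8407 × 3.00 × 10^8 m/s.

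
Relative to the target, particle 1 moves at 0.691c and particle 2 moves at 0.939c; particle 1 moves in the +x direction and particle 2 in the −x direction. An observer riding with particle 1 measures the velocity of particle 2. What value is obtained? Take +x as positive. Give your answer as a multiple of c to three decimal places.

-0.989c

β_A = 0.691, β_B = -0.939.
Transform to A's frame with the inverse velocity-addition law: u' = (u − v)/(1 − uv/c²), taking u = β_B and v = β_A.
u' = (-0.939 − 0.691) / (1 − (0.691)(-0.939)) = -1.6300/1.6488 = -0.9886.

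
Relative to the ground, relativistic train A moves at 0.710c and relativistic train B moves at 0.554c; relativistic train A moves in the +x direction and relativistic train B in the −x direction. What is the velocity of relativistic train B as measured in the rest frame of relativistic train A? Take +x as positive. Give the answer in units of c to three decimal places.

-0.907c

β_A = 0.710, β_B = -0.554.
Transform to A's frame with the inverse velocity-addition law: u' = (u − v)/(1 − uv/c²), taking u = β_B and v = β_A.
u' = (-0.554 − 0.710) / (1 − (0.710)(-0.554)) = -1.2640/1.3933 = -0.9072.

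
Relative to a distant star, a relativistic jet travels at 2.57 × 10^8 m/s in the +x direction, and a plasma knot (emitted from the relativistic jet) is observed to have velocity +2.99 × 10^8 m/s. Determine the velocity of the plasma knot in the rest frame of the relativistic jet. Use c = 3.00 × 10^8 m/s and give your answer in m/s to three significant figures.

v = 0.857c, u = 0.997c.
Invert the composition law: u' = (u − v)/(1 − uv/c²).
u' = (0.997 − 0.857) / (1 − (0.997)(0.857)) = 0.1400/0.1462 = 0.9577.
u' = 0.9577 × 3.00 × 10^8 m/s.

+2.87 × 10^8 m/s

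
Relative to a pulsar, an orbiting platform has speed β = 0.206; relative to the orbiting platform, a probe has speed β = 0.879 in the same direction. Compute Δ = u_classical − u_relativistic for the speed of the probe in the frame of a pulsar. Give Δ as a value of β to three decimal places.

Galilean: u_cl = 0.879 + 0.206 = 1.0850.
Relativistic: u_rel = (0.879 + 0.206) / (1 + 0.879·0.206) = 1.0850/1.1811 = 0.9187.
Δ = 1.0850 − 0.9187 = 0.1663.
(The classical prediction exceeds c; the relativistic result does not.)

Δ = 0.166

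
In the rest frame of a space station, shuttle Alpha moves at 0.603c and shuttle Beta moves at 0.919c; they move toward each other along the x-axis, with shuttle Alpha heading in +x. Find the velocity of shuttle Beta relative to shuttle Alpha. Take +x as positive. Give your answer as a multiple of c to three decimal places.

-0.979c

β_A = 0.603, β_B = -0.919.
Transform to A's frame with the inverse velocity-addition law: u' = (u − v)/(1 − uv/c²), taking u = β_B and v = β_A.
u' = (-0.919 − 0.603) / (1 − (0.603)(-0.919)) = -1.5220/1.5542 = -0.9793.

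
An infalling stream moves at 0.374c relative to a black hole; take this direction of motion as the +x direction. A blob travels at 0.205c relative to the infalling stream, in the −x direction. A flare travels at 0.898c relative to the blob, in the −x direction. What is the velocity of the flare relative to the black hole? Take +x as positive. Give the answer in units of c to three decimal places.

-0.856c

Apply u = (u' + v)/(1 + u'v/c²) successively, working outward toward the black hole.
Start: velocity of the infalling stream relative to the black hole = 0.3740c.
Compose with the blob (u' = -0.205 in the infalling stream frame): u_1 = (-0.205 + 0.374) / (1 + (-0.205)·0.374) = 0.1690/0.9233 = 0.1830.
Compose with the flare (u' = -0.898 in the blob frame): u_2 = (-0.898 + 0.183) / (1 + (-0.898)·0.183) = -0.7150/0.8356 = -0.8556.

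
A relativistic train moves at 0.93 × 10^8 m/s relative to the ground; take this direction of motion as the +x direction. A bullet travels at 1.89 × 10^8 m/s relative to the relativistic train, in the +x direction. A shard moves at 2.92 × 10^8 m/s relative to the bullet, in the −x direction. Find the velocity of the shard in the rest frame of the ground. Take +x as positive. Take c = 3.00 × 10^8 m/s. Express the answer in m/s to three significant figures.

Apply u = (u' + v)/(1 + u'v/c²) successively, working outward toward the ground.
(Dividing each given speed by c = 3.00 × 10^8 m/s to work in units of c.)
Start: velocity of the relativistic train relative to the ground = 0.3100c.
Compose with the bullet (u' = 0.630 in the relativistic train frame): u_1 = (0.630 + 0.310) / (1 + 0.630·0.310) = 0.9400/1.1953 = 0.7864.
Compose with the shard (u' = -0.973 in the bullet frame): u_2 = (-0.973 + 0.786) / (1 + (-0.973)·0.786) = -0.1869/0.2346 = -0.7969.
So u = -0.7969 × 3.00 × 10^8 m/s.

-2.39 × 10^8 m/s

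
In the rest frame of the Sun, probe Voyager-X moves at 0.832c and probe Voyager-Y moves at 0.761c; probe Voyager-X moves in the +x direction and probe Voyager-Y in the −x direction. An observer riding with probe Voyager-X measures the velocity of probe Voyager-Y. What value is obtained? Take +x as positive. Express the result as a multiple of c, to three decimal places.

-0.975c

β_A = 0.832, β_B = -0.761.
Transform to A's frame with the inverse velocity-addition law: u' = (u − v)/(1 − uv/c²), taking u = β_B and v = β_A.
u' = (-0.761 − 0.832) / (1 − (0.832)(-0.761)) = -1.5930/1.6332 = -0.9754.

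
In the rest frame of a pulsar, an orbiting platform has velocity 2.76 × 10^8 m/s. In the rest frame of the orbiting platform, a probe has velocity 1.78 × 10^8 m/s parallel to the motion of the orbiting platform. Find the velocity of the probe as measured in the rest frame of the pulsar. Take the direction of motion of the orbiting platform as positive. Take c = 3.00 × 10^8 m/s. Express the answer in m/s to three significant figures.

2.94 × 10^8 m/s

In units of c (dividing by 3.00 × 10^8 m/s): v = 0.920, u' = 0.593.
u = (u' + v)/(1 + u'v/c²):
u = (0.593 + 0.920) / (1 + 0.593·0.920) = 1.5133/1.5459 = 0.9790
Converting back: u = 0.9790 × 3.00 × 10^8 m/s.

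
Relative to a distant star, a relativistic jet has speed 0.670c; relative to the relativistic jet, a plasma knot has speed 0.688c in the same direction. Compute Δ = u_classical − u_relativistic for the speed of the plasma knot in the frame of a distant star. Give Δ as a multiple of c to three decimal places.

Galilean: u_cl = 0.688 + 0.670 = 1.3580.
Relativistic: u_rel = (0.688 + 0.670) / (1 + 0.688·0.670) = 1.3580/1.4610 = 0.9295.
Δ = 1.3580 − 0.9295 = 0.4285.
(The classical prediction exceeds c; the relativistic result does not.)

Δ = 0.428c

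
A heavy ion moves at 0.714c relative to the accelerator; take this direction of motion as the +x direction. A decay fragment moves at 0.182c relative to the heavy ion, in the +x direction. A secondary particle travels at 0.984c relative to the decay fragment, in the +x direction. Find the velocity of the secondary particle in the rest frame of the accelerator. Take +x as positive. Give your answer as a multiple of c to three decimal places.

0.998c

Apply u = (u' + v)/(1 + u'v/c²) successively, working outward toward the accelerator.
Start: velocity of the heavy ion relative to the accelerator = 0.7140c.
Compose with the decay fragment (u' = 0.182 in the heavy ion frame): u_1 = (0.182 + 0.714) / (1 + 0.182·0.714) = 0.8960/1.1299 = 0.7930.
Compose with the secondary particle (u' = 0.984 in the decay fragment frame): u_2 = (0.984 + 0.793) / (1 + 0.984·0.793) = 1.7770/1.7803 = 0.9981.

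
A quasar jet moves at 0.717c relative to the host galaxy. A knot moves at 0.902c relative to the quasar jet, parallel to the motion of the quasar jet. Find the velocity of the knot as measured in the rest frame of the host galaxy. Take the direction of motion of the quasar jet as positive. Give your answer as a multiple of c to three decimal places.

With v = 0.717 and u' = 0.902 (in units of c),
u = (u' + v)/(1 + u'v/c²):
u = (0.902 + 0.717) / (1 + 0.902·0.717) = 1.6190/1.6467 = 0.9832
(Galilean addition would give +1.619c, exceeding c.)

0.983c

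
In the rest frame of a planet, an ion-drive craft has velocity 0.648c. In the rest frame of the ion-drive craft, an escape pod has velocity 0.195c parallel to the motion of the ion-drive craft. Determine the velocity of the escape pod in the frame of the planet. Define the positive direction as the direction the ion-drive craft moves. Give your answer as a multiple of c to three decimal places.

With v = 0.648 and u' = 0.195 (in units of c),
u = (u' + v)/(1 + u'v/c²):
u = (0.195 + 0.648) / (1 + 0.195·0.648) = 0.8430/1.1264 = 0.7484
(Galilean addition would give +0.843c.)

0.748c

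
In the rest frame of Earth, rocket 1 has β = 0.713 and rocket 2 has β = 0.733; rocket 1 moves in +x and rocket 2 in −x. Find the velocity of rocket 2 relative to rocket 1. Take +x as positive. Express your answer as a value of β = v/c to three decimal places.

β = -0.950

β_A = 0.713, β_B = -0.733.
Transform to A's frame with the inverse velocity-addition law: u' = (u − v)/(1 − uv/c²), taking u = β_B and v = β_A.
u' = (-0.733 − 0.713) / (1 − (0.713)(-0.733)) = -1.4460/1.5226 = -0.9497.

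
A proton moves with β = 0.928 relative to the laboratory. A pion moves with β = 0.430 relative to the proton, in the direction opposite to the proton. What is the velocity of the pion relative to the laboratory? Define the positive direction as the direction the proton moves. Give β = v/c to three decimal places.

β = +0.829

With v = 0.928 and u' = -0.430 (in units of c),
u = (u' + v)/(1 + u'v/c²):
u = (-0.430 + 0.928) / (1 + (-0.430)·0.928) = 0.4980/0.6010 = 0.8287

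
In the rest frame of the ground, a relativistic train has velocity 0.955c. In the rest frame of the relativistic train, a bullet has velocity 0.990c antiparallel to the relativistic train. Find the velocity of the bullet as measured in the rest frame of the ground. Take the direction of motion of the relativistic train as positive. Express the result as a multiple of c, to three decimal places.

-0.642c

With v = 0.955 and u' = -0.990 (in units of c),
u = (u' + v)/(1 + u'v/c²):
u = (-0.990 + 0.955) / (1 + (-0.990)·0.955) = -0.0350/0.0546 = -0.6416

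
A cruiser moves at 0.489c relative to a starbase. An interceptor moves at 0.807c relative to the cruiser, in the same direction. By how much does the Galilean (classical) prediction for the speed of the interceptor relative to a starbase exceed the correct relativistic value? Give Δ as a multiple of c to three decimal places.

Galilean: u_cl = 0.807 + 0.489 = 1.2960.
Relativistic: u_rel = (0.807 + 0.489) / (1 + 0.807·0.489) = 1.2960/1.3946 = 0.9293.
Δ = 1.2960 − 0.9293 = 0.3667.
(The classical prediction exceeds c; the relativistic result does not.)

Δ = 0.367c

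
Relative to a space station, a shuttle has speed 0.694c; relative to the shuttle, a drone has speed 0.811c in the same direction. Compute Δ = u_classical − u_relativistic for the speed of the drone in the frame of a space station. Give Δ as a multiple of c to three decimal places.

Δ = 0.542c

Galilean: u_cl = 0.811 + 0.694 = 1.5050.
Relativistic: u_rel = (0.811 + 0.694) / (1 + 0.811·0.694) = 1.5050/1.5628 = 0.9630.
Δ = 1.5050 − 0.9630 = 0.5420.
(The classical prediction exceeds c; the relativistic result does not.)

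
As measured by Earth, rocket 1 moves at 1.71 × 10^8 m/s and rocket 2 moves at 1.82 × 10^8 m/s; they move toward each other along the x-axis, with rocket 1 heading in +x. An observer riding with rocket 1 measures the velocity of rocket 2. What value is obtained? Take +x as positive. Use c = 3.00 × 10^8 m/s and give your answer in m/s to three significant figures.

β_A = 0.570, β_B = -0.607 (dividing each by c = 3.00 × 10^8 m/s).
Transform to A's frame with the inverse velocity-addition law: u' = (u − v)/(1 − uv/c²), taking u = β_B and v = β_A.
u' = (-0.607 − 0.570) / (1 − (0.570)(-0.607)) = -1.1767/1.3458 = -0.8743.
u' = -0.8743 × 3.00 × 10^8 m/s.

-2.62 × 10^8 m/s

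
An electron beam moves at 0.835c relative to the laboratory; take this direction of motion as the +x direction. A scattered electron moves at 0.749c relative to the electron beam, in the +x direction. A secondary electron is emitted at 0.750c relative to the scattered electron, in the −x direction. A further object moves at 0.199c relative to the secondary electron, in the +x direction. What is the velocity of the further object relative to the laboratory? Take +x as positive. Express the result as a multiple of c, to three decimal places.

Apply u = (u' + v)/(1 + u'v/c²) successively, working outward toward the laboratory.
Start: velocity of the electron beam relative to the laboratory = 0.8350c.
Compose with the scattered electron (u' = 0.749 in the electron beam frame): u_1 = (0.749 + 0.835) / (1 + 0.749·0.835) = 1.5840/1.6254 = 0.9745.
Compose with the secondary electron (u' = -0.750 in the scattered electron frame): u_2 = (-0.750 + 0.975) / (1 + (-0.750)·0.975) = 0.2245/0.2691 = 0.8343.
Compose with the further object (u' = 0.199 in the secondary electron frame): u_3 = (0.199 + 0.834) / (1 + 0.199·0.834) = 1.0333/1.1660 = 0.8862.

+0.886c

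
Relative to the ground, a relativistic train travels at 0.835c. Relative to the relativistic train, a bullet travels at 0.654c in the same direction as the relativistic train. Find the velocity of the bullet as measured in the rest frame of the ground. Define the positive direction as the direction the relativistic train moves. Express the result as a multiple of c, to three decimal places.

With v = 0.835 and u' = 0.654 (in units of c),
u = (u' + v)/(1 + u'v/c²):
u = (0.654 + 0.835) / (1 + 0.654·0.835) = 1.4890/1.5461 = 0.9631
(Galilean addition would give +1.489c, exceeding c.)

0.963c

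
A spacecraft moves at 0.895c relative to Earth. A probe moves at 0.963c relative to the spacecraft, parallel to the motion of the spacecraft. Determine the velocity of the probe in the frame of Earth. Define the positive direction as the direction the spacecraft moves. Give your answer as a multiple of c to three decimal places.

0.998c

With v = 0.895 and u' = 0.963 (in units of c),
u = (u' + v)/(1 + u'v/c²):
u = (0.963 + 0.895) / (1 + 0.963·0.895) = 1.8580/1.8619 = 0.9979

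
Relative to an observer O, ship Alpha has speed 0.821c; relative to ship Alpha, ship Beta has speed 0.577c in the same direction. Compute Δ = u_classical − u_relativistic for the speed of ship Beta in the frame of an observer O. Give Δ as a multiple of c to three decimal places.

Galilean: u_cl = 0.577 + 0.821 = 1.3980.
Relativistic: u_rel = (0.577 + 0.821) / (1 + 0.577·0.821) = 1.3980/1.4737 = 0.9486.
Δ = 1.3980 − 0.9486 = 0.4494.
(The classical prediction exceeds c; the relativistic result does not.)

Δ = 0.449c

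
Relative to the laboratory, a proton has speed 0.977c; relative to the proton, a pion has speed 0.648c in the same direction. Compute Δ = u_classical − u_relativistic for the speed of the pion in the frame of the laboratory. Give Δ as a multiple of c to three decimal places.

Galilean: u_cl = 0.648 + 0.977 = 1.6250.
Relativistic: u_rel = (0.648 + 0.977) / (1 + 0.648·0.977) = 1.6250/1.6331 = 0.9950.
Δ = 1.6250 − 0.9950 = 0.6300.
(The classical prediction exceeds c; the relativistic result does not.)

Δ = 0.630c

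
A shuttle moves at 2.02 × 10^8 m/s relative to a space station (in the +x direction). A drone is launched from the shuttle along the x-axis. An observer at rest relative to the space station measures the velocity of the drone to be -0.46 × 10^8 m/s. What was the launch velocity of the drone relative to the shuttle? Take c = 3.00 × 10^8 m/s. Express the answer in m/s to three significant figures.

v = 0.673c, u = -0.153c.
Invert the composition law: u' = (u − v)/(1 − uv/c²).
u' = (-0.153 − 0.673) / (1 − (-0.153)(0.673)) = -0.8267/1.1032 = -0.7493.
u' = -0.7493 × 3.00 × 10^8 m/s.

-2.25 × 10^8 m/s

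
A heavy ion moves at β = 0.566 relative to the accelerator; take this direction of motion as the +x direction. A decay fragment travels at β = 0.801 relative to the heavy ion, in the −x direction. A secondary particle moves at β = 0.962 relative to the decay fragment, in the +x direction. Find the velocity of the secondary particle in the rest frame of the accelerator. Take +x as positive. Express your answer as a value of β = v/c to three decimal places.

Apply u = (u' + v)/(1 + u'v/c²) successively, working outward toward the accelerator.
Start: velocity of the heavy ion relative to the accelerator = 0.5660c.
Compose with the decay fragment (u' = -0.801 in the heavy ion frame): u_1 = (-0.801 + 0.566) / (1 + (-0.801)·0.566) = -0.2350/0.5466 = -0.4299.
Compose with the secondary particle (u' = 0.962 in the decay fragment frame): u_2 = (0.962 + (-0.430)) / (1 + 0.962·(-0.430)) = 0.5321/0.5864 = 0.9073.

β = +0.907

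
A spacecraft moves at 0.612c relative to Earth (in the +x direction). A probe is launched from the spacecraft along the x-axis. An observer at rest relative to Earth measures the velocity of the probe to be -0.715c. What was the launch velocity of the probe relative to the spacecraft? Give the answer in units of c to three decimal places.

-0.923c

Invert the composition law: u' = (u − v)/(1 − uv/c²).
u' = (-0.715 − 0.612) / (1 − (-0.715)(0.612)) = -1.3270/1.4376 = -0.9231.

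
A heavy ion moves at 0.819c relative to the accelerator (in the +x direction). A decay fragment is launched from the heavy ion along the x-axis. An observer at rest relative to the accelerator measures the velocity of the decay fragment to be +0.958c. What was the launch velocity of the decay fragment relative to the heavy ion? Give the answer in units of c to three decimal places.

+0.645c

Invert the composition law: u' = (u − v)/(1 − uv/c²).
u' = (0.958 − 0.819) / (1 − (0.958)(0.819)) = 0.1390/0.2154 = 0.6453.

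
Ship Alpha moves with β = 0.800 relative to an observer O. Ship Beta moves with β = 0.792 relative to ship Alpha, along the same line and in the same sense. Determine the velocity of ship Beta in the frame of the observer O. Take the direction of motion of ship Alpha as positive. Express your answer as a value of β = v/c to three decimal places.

With v = 0.800 and u' = 0.792 (in units of c),
u = (u' + v)/(1 + u'v/c²):
u = (0.792 + 0.800) / (1 + 0.792·0.800) = 1.5920/1.6336 = 0.9745
(Galilean addition would give +1.592c, exceeding c.)

β = 0.975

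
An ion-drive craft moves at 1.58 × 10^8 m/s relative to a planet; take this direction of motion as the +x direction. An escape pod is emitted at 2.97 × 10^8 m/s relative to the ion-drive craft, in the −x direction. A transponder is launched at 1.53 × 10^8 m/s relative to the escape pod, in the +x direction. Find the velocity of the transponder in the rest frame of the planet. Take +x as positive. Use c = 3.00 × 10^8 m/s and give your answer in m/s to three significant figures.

Apply u = (u' + v)/(1 + u'v/c²) successively, working outward toward the planet.
(Dividing each given speed by c = 3.00 × 10^8 m/s to work in units of c.)
Start: velocity of the ion-drive craft relative to the planet = 0.5267c.
Compose with the escape pod (u' = -0.990 in the ion-drive craft frame): u_1 = (-0.990 + 0.527) / (1 + (-0.990)·0.527) = -0.4633/0.4786 = -0.9681.
Compose with the transponder (u' = 0.510 in the escape pod frame): u_2 = (0.510 + (-0.968)) / (1 + 0.510·(-0.968)) = -0.4581/0.5063 = -0.9049.
So u = -0.9049 × 3.00 × 10^8 m/s.

-2.71 × 10^8 m/s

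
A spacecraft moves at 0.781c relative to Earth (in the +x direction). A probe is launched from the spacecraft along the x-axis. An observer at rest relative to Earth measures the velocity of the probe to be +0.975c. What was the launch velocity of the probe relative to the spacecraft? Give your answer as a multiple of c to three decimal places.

Invert the composition law: u' = (u − v)/(1 − uv/c²).
u' = (0.975 − 0.781) / (1 − (0.975)(0.781)) = 0.1940/0.2385 = 0.8133.

+0.813c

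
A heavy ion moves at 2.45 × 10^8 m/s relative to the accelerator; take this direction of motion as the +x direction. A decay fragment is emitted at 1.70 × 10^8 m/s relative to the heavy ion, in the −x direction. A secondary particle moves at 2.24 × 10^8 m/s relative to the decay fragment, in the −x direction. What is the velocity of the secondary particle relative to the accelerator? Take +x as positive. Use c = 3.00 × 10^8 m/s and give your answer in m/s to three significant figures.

-1.29 × 10^8 m/s

Apply u = (u' + v)/(1 + u'v/c²) successively, working outward toward the accelerator.
(Dividing each given speed by c = 3.00 × 10^8 m/s to work in units of c.)
Start: velocity of the heavy ion relative to the accelerator = 0.8167c.
Compose with the decay fragment (u' = -0.567 in the heavy ion frame): u_1 = (-0.567 + 0.817) / (1 + (-0.567)·0.817) = 0.2500/0.5372 = 0.4654.
Compose with the secondary particle (u' = -0.747 in the decay fragment frame): u_2 = (-0.747 + 0.465) / (1 + (-0.747)·0.465) = -0.2813/0.6525 = -0.4311.
So u = -0.4311 × 3.00 × 10^8 m/s.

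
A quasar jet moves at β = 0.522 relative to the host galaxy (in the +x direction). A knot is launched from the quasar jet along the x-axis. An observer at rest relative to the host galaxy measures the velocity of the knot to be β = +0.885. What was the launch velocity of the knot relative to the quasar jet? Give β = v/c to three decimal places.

β = +0.675

Invert the composition law: u' = (u − v)/(1 − uv/c²).
u' = (0.885 − 0.522) / (1 − (0.885)(0.522)) = 0.3630/0.5380 = 0.6747.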